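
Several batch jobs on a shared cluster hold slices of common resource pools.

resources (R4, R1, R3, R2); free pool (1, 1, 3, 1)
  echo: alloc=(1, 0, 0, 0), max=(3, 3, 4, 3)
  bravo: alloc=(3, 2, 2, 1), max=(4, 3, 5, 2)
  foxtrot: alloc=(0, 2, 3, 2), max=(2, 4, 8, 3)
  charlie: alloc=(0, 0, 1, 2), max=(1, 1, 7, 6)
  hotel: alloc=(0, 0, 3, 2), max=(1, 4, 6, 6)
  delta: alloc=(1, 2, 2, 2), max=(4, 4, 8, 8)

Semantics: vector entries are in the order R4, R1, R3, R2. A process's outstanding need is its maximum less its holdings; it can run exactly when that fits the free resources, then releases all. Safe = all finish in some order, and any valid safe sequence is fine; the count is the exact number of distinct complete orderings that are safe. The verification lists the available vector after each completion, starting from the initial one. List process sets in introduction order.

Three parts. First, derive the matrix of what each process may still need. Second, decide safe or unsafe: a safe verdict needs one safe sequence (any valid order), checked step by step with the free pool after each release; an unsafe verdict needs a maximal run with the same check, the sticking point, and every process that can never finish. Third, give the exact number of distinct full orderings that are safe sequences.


(1) Outstanding need per process (order R4, R1, R3, R2):
  echo: (2, 3, 4, 3)
  bravo: (1, 1, 3, 1)
  foxtrot: (2, 2, 5, 1)
  charlie: (1, 1, 6, 4)
  hotel: (1, 4, 3, 4)
  delta: (3, 2, 6, 6)
(2) SAFE. One safe sequence: bravo, foxtrot, charlie, hotel, echo, delta.
Key observation: at bravo the run first touches a limit — (1, 1, 3, 1) against (1, 1, 3, 1), exact on a resource it actually requests.
Step-by-step check:
  pool = (1, 1, 3, 1)
  bravo: need (1, 1, 3, 1) fits (1, 1, 3, 1); releases (3, 2, 2, 1), pool now (4, 3, 5, 2)
  foxtrot: need (2, 2, 5, 1) fits (4, 3, 5, 2); releases (0, 2, 3, 2), pool now (4, 5, 8, 4)
  charlie: need (1, 1, 6, 4) fits (4, 5, 8, 4); releases (0, 0, 1, 2), pool now (4, 5, 9, 6)
  hotel: need (1, 4, 3, 4) fits (4, 5, 9, 6); releases (0, 0, 3, 2), pool now (4, 5, 12, 8)
  echo: need (2, 3, 4, 3) fits (4, 5, 12, 8); releases (1, 0, 0, 0), pool now (5, 5, 12, 8)
  delta: need (3, 2, 6, 6) fits (5, 5, 12, 8); releases (1, 2, 2, 2), pool now (6, 7, 14, 10)
(3) The exact count: 16 of the possible complete orderings are safe sequences.


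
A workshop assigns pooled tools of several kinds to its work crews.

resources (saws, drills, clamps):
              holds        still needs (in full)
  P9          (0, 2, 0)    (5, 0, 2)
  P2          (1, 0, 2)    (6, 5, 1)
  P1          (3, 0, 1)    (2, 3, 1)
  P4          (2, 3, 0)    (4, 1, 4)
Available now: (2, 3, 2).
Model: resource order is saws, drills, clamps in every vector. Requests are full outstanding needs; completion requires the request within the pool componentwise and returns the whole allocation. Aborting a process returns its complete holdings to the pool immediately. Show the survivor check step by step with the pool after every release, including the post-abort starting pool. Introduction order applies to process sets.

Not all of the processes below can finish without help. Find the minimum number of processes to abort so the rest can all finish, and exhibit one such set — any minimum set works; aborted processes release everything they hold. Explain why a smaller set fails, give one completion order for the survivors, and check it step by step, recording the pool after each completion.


The answer: abort P4.
Key observation: before aborting P4, P2 was permanently blocked — no order could ever run it; afterwards it completes at step 2.
No smaller set exists: with zero aborts the deadlock remains.
The survivors complete as P1, P2, P9. Check, step by step (starting from the post-abort pool):
  pool = (4, 6, 2)
  P1: need (2, 3, 1) fits (4, 6, 2); releases (3, 0, 1), pool now (7, 6, 3)
  P2: need (6, 5, 1) fits (7, 6, 3); releases (1, 0, 2), pool now (8, 6, 5)
  P9: need (5, 0, 2) fits (8, 6, 5); releases (0, 2, 0), pool now (8, 8, 5)


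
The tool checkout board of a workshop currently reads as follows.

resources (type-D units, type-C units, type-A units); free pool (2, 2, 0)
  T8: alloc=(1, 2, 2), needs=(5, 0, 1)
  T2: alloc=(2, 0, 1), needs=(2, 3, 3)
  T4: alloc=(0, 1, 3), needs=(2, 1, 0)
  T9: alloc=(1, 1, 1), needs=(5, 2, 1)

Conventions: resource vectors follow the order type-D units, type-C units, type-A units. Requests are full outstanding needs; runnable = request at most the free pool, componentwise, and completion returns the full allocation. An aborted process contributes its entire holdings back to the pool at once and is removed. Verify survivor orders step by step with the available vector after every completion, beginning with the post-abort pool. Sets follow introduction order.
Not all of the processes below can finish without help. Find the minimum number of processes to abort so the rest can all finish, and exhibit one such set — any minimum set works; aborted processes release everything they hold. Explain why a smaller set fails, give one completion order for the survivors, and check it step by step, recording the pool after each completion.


Minimum abort set: T9.
Key observation: before aborting T9, T8 was permanently blocked — no order could ever run it; afterwards it completes at step 3.
Minimality: the empty abort set fails — the state is deadlocked as it stands.
Survivors finish in the order: T4, T2, T8. Verifying each step (pool after the aborts first):
  pool = (3, 3, 1)
  T4 needs (2, 1, 0) <= (3, 3, 1) -> finishes; pool += (0, 1, 3) = (3, 4, 4)
  T2 needs (2, 3, 3) <= (3, 4, 4) -> finishes; pool += (2, 0, 1) = (5, 4, 5)
  T8 needs (5, 0, 1) <= (5, 4, 5) -> finishes; pool += (1, 2, 2) = (6, 6, 7)


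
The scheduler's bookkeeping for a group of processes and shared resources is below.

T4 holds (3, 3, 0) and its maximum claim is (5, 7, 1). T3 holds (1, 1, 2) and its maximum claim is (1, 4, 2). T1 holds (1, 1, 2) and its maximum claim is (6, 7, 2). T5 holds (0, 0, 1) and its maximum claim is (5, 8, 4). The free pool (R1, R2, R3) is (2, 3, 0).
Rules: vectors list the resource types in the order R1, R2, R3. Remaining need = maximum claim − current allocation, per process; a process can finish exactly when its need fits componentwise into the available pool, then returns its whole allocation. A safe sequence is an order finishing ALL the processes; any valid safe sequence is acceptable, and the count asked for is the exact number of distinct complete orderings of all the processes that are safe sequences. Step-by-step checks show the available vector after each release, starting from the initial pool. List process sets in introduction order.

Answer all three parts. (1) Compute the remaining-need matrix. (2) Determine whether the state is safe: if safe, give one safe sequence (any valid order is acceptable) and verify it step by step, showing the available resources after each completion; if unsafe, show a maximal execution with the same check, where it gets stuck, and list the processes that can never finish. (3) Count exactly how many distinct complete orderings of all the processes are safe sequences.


(1) Remaining need (order R1, R2, R3):
  T4: (2, 4, 1)
  T3: (0, 3, 0)
  T1: (5, 6, 0)
  T5: (5, 8, 3)
(2) SAFE — a valid safe sequence is T3, T4, T1, T5.
Key observation: T3 marks the first exact bind of the order: its need (0, 3, 0) fits the free (2, 3, 0) with zero slack on a requested resource.
Step-by-step check:
  pool = (2, 3, 0)
  T3 needs (0, 3, 0) <= (2, 3, 0) -> finishes; pool += (1, 1, 2) = (3, 4, 2)
  T4 needs (2, 4, 1) <= (3, 4, 2) -> finishes; pool += (3, 3, 0) = (6, 7, 2)
  T1 needs (5, 6, 0) <= (6, 7, 2) -> finishes; pool += (1, 1, 2) = (7, 8, 4)
  T5 needs (5, 8, 3) <= (7, 8, 4) -> finishes; pool += (0, 0, 1) = (7, 8, 5)
(3) The exact count: 1 of the possible complete orderings is a safe sequence.


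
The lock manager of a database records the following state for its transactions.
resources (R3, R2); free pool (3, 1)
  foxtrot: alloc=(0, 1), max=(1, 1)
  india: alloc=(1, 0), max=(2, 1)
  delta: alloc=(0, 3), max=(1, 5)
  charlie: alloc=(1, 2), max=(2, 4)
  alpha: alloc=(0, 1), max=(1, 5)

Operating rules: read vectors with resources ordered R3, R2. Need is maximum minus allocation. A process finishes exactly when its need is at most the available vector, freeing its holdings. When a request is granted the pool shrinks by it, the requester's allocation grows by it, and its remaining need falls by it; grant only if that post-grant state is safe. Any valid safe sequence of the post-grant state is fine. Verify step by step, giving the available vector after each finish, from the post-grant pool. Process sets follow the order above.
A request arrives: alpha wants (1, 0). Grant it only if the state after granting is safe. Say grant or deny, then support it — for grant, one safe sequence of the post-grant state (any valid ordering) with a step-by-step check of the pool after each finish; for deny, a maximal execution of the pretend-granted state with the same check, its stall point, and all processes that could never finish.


GRANT — the state after the grant stays safe, e.g. via foxtrot, delta, charlie, india, alpha.
Key observation: (2, 1) free after granting still covers foxtrot first, and each release covers the next.
Verifying the post-grant state step by step:
  pool = (2, 1)
  foxtrot needs (1, 0) <= (2, 1) -> finishes; pool += (0, 1) = (2, 2)
  delta needs (1, 2) <= (2, 2) -> finishes; pool += (0, 3) = (2, 5)
  charlie needs (1, 2) <= (2, 5) -> finishes; pool += (1, 2) = (3, 7)
  india needs (1, 1) <= (3, 7) -> finishes; pool += (1, 0) = (4, 7)
  alpha needs (0, 4) <= (4, 7) -> finishes; pool += (1, 1) = (5, 8)


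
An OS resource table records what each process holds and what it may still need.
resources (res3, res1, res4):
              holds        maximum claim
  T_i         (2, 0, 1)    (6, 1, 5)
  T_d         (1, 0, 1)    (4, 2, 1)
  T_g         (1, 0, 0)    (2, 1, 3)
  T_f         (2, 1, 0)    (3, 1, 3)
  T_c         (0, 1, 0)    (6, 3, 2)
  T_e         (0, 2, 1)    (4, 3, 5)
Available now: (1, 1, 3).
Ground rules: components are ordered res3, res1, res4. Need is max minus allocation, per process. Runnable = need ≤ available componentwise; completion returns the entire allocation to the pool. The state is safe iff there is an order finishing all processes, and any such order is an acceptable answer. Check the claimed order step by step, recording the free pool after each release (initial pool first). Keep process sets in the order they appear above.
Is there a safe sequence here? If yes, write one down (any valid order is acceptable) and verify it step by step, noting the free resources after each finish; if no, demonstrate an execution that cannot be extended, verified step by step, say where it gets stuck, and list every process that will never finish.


SAFE. One safe sequence: T_f, T_d, T_g, T_e, T_i, T_c.
Key observation: reading the order forward, T_f is the first process whose need (1, 0, 3) meets the free pool (1, 1, 3) exactly on a resource it requests.
Walking it through:
  pool = (1, 1, 3)
  T_f needs (1, 0, 3) <= (1, 1, 3) -> finishes; pool += (2, 1, 0) = (3, 2, 3)
  T_d needs (3, 2, 0) <= (3, 2, 3) -> finishes; pool += (1, 0, 1) = (4, 2, 4)
  T_g needs (1, 1, 3) <= (4, 2, 4) -> finishes; pool += (1, 0, 0) = (5, 2, 4)
  T_e needs (4, 1, 4) <= (5, 2, 4) -> finishes; pool += (0, 2, 1) = (5, 4, 5)
  T_i needs (4, 1, 4) <= (5, 4, 5) -> finishes; pool += (2, 0, 1) = (7, 4, 6)
  T_c needs (6, 2, 2) <= (7, 4, 6) -> finishes; pool += (0, 1, 0) = (7, 5, 6)


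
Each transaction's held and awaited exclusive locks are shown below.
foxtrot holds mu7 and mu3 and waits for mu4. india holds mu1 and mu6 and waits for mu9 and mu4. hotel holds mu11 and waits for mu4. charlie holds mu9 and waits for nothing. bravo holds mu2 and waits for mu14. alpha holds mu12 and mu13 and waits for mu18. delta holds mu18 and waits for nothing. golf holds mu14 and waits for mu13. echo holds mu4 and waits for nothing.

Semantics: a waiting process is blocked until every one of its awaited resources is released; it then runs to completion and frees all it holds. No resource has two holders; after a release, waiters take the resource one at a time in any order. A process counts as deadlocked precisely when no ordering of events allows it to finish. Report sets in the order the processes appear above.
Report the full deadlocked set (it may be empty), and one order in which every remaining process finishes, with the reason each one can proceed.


No process is deadlocked.
Key observation: there is no circular wait here — follow any chain and it reaches a process that is free to run now.
A valid finishing order for the others: echo, charlie, india, delta, hotel, alpha, foxtrot, golf, bravo.
Walking it through:
  echo waits on nothing -> runs at once and releases mu4
  charlie waits on nothing -> runs at once and releases mu9
  india waits on mu9 and mu4 — all released -> runs and releases mu1 and mu6
  delta waits on nothing -> runs at once and releases mu18
  hotel waits on mu4 — all released -> runs and releases mu11
  alpha waits on mu18 — all released -> runs and releases mu12 and mu13
  foxtrot waits on mu4 — all released -> runs and releases mu7 and mu3
  golf waits on mu13 — all released -> runs and releases mu14
  bravo waits on mu14 — all released -> runs and releases mu2


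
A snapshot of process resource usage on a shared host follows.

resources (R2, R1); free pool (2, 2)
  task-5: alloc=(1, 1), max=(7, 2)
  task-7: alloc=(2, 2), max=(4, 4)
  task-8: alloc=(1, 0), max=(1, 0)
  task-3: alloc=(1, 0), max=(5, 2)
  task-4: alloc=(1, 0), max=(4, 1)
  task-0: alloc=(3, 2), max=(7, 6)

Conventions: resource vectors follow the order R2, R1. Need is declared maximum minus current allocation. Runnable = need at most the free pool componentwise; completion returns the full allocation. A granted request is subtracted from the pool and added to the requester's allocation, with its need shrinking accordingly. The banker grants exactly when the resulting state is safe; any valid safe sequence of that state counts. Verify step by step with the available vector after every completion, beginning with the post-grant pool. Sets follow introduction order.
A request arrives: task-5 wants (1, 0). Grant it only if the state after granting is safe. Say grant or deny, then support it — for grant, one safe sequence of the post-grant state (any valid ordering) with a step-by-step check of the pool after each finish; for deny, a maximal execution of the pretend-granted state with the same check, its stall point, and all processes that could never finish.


GRANT. The post-grant state is safe; one safe sequence: task-8, task-7, task-3, task-5, task-4, task-0.
Key observation: post-grant, (1, 2) remains, and an order beginning with task-8 completes everyone.
Check on the post-grant state, step by step:
  pool = (1, 2)
  task-8: need (0, 0) fits (1, 2); releases (1, 0), pool now (2, 2)
  task-7: need (2, 2) fits (2, 2); releases (2, 2), pool now (4, 4)
  task-3: need (4, 2) fits (4, 4); releases (1, 0), pool now (5, 4)
  task-5: need (5, 1) fits (5, 4); releases (2, 1), pool now (7, 5)
  task-4: need (3, 1) fits (7, 5); releases (1, 0), pool now (8, 5)
  task-0: need (4, 4) fits (8, 5); releases (3, 2), pool now (11, 7)


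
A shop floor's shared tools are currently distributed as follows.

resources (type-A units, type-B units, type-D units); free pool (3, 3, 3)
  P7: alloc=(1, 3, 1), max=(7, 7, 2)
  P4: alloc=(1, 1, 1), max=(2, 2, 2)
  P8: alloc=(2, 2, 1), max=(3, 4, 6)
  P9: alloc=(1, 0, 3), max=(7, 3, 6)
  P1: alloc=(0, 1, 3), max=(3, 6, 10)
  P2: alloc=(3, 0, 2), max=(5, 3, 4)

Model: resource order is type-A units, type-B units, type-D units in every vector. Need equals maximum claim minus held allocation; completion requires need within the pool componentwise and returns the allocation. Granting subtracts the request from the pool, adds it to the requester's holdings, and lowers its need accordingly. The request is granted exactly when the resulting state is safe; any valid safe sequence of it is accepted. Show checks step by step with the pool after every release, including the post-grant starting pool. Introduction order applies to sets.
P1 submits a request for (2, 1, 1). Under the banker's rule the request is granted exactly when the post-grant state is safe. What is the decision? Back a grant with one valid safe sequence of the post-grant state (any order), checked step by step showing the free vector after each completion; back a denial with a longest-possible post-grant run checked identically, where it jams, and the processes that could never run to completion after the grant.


GRANT. The post-grant state is safe; one safe sequence: P4, P2, P8, P9, P1, P7.
Key observation: (1, 2, 2) free after granting still covers P4 first, and each release covers the next.
Check on the post-grant state, step by step:
  pool = (1, 2, 2)
  P4 needs (1, 1, 1) <= (1, 2, 2) -> finishes; pool += (1, 1, 1) = (2, 3, 3)
  P2 needs (2, 3, 2) <= (2, 3, 3) -> finishes; pool += (3, 0, 2) = (5, 3, 5)
  P8 needs (1, 2, 5) <= (5, 3, 5) -> finishes; pool += (2, 2, 1) = (7, 5, 6)
  P9 needs (6, 3, 3) <= (7, 5, 6) -> finishes; pool += (1, 0, 3) = (8, 5, 9)
  P1 needs (1, 4, 6) <= (8, 5, 9) -> finishes; pool += (2, 2, 4) = (10, 7, 13)
  P7 needs (6, 4, 1) <= (10, 7, 13) -> finishes; pool += (1, 3, 1) = (11, 10, 14)


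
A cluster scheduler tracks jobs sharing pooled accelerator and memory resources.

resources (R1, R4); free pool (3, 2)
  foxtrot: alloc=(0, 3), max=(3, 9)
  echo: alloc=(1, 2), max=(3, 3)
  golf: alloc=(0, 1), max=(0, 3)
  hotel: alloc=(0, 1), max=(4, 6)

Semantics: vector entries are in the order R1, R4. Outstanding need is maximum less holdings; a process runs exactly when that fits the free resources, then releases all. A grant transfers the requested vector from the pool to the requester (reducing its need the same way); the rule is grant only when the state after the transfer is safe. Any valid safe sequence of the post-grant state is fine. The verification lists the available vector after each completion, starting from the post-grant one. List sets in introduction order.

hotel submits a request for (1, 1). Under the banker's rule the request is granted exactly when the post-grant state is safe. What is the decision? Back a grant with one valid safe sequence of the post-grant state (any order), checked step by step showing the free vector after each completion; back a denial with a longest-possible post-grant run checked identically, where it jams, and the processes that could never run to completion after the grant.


GRANT. The post-grant state is safe; one safe sequence: echo, golf, hotel, foxtrot.
Key observation: with (2, 1) left after the transfer, echo can run at once — the state stays safe.
Step-by-step check of the post-grant state:
  pool = (2, 1)
  echo needs (2, 1) <= (2, 1) -> finishes; pool += (1, 2) = (3, 3)
  golf needs (0, 2) <= (3, 3) -> finishes; pool += (0, 1) = (3, 4)
  hotel needs (3, 4) <= (3, 4) -> finishes; pool += (1, 2) = (4, 6)
  foxtrot needs (3, 6) <= (4, 6) -> finishes; pool += (0, 3) = (4, 9)


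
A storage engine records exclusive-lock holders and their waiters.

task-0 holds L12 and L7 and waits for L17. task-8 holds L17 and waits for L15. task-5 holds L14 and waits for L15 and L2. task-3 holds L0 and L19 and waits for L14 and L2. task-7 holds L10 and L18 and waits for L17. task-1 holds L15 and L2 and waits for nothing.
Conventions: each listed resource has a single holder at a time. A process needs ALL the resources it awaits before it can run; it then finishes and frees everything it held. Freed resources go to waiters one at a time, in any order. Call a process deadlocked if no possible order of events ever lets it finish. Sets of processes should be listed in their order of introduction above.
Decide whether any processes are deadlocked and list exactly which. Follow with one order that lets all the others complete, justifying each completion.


The deadlocked set is empty.
Key observation: no waiting chain loops back on itself — every chain ends at a process that waits on nothing, so everyone eventually runs.
One completion order for the rest: task-1, task-5, task-8, task-7, task-0, task-3.
Verifying each step:
  task-1: no waits; runs immediately, freeing L15 and L2
  task-5 waits on L15 and L2 — all released -> runs and releases L14
  task-8 waits on L15 — all released -> runs and releases L17
  task-7 waits on L17 — all released -> runs and releases L10 and L18
  task-0 waits on L17 — all released -> runs and releases L12 and L7
  task-3 waits on L14 and L2 — all released -> runs and releases L0 and L19


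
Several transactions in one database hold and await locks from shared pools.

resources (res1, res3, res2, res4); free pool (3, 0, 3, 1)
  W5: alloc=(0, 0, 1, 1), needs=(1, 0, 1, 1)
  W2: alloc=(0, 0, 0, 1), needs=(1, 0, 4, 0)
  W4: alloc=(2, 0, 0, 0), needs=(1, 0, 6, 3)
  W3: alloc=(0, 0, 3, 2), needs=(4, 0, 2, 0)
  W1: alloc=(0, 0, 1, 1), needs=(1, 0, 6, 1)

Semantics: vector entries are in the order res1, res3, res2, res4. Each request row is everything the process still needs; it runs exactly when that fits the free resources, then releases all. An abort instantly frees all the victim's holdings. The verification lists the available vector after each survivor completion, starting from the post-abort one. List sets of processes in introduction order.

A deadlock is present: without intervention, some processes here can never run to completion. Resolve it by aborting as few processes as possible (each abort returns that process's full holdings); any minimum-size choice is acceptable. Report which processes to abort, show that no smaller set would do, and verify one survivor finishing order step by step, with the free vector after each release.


The answer: abort W4.
Key observation: the deadlocked W3 becomes finishable only because W4 released (2, 0, 0, 0); it completes at step 2 below.
Why nothing smaller works: aborting no one leaves the state deadlocked as given.
One survivor order: W5, W3, W2, W1. Step-by-step check (post-abort pool first):
  pool = (5, 0, 3, 1)
  W5 needs (1, 0, 1, 1) <= (5, 0, 3, 1) -> finishes; pool += (0, 0, 1, 1) = (5, 0, 4, 2)
  W3 needs (4, 0, 2, 0) <= (5, 0, 4, 2) -> finishes; pool += (0, 0, 3, 2) = (5, 0, 7, 4)
  W2 needs (1, 0, 4, 0) <= (5, 0, 7, 4) -> finishes; pool += (0, 0, 0, 1) = (5, 0, 7, 5)
  W1 needs (1, 0, 6, 1) <= (5, 0, 7, 5) -> finishes; pool += (0, 0, 1, 1) = (5, 0, 8, 6)


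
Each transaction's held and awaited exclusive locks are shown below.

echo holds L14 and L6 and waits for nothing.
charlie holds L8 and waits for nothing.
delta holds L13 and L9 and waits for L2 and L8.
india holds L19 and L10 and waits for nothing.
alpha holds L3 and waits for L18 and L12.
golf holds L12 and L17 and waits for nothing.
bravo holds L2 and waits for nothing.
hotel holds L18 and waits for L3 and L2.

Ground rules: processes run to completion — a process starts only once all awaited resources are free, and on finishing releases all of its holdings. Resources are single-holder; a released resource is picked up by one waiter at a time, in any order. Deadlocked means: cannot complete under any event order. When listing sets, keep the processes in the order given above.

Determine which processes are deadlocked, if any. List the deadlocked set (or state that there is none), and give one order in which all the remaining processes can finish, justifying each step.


Deadlocked: alpha and hotel.
Key observation: the wait chain closes on itself along alpha -> hotel -> alpha; no other process is dragged down with it.
A valid finishing order for the others: golf, charlie, bravo, echo, india, delta.
Verifying each step:
  golf: no waits; runs immediately, freeing L12 and L17
  charlie: no waits; runs immediately, freeing L8
  bravo: no waits; runs immediately, freeing L2
  echo: no waits; runs immediately, freeing L14 and L6
  india: no waits; runs immediately, freeing L19 and L10
  delta waits on L2 and L8 — all released -> runs and releases L13 and L9


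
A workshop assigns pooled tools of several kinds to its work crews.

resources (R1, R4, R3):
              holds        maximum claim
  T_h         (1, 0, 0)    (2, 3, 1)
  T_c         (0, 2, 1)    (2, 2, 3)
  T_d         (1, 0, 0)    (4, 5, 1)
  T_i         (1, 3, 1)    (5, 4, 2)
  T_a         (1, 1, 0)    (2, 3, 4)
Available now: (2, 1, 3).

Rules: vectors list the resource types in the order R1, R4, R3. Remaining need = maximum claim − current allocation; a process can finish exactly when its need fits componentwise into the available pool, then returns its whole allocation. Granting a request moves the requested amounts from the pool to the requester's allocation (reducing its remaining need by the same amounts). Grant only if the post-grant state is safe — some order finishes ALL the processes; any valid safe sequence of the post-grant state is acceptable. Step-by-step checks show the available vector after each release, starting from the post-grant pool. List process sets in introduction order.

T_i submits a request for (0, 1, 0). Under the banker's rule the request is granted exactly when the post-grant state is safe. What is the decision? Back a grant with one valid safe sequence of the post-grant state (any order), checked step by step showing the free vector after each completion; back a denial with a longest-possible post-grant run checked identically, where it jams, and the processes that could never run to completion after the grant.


GRANT. The post-grant state is safe; one safe sequence: T_c, T_a, T_h, T_i, T_d.
Key observation: (2, 0, 3) free after granting still covers T_c first, and each release covers the next.
Step-by-step check of the post-grant state:
  pool = (2, 0, 3)
  T_c needs (2, 0, 2) <= (2, 0, 3) -> finishes; pool += (0, 2, 1) = (2, 2, 4)
  T_a needs (1, 2, 4) <= (2, 2, 4) -> finishes; pool += (1, 1, 0) = (3, 3, 4)
  T_h needs (1, 3, 1) <= (3, 3, 4) -> finishes; pool += (1, 0, 0) = (4, 3, 4)
  T_i needs (4, 0, 1) <= (4, 3, 4) -> finishes; pool += (1, 4, 1) = (5, 7, 5)
  T_d needs (3, 5, 1) <= (5, 7, 5) -> finishes; pool += (1, 0, 0) = (6, 7, 5)


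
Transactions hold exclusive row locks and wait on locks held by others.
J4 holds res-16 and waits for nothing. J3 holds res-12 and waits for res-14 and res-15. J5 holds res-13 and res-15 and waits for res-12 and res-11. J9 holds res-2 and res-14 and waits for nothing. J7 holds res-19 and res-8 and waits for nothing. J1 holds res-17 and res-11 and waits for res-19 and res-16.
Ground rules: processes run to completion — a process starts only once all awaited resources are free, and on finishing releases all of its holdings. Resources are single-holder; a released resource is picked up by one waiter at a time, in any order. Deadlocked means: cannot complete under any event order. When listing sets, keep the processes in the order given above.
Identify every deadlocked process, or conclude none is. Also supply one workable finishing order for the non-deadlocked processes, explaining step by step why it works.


Deadlocked: J3 and J5.
Key observation: the knot is the closed ring of waits J3 -> J5 -> J3; no other process is dragged down with it.
The rest can finish in the order J7, J4, J1, J9.
Check, step by step:
  run J7 (it waits on nothing); releases res-19 and res-8
  run J4 (it waits on nothing); releases res-16
  J1 waits on res-19 and res-16 — all released -> runs and releases res-17 and res-11
  run J9 (it waits on nothing); releases res-2 and res-14


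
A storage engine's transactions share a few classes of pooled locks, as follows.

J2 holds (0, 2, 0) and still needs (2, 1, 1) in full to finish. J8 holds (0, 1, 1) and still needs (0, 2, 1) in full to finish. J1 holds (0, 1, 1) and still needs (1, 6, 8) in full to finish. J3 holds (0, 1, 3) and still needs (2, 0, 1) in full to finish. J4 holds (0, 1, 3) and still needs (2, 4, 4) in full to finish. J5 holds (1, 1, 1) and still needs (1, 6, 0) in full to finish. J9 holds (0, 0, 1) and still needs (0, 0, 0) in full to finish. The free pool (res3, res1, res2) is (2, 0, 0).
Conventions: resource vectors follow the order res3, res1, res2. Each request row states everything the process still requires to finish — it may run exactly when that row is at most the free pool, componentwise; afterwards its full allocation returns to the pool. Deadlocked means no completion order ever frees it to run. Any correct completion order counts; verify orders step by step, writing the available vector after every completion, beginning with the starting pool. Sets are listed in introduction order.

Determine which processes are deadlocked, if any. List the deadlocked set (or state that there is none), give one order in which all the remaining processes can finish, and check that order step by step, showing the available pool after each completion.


The deadlocked set is J1 and J5.
Key observation: the wall is res1: completing J9, J3, J2, J8, J4 brings the pool only to (2, 5, 8), and all the rest need more.
One completion order for the rest: J9, J3, J2, J8, J4. Check, step by step:
  pool = (2, 0, 0)
  J9 needs (0, 0, 0) <= (2, 0, 0) -> finishes; pool += (0, 0, 1) = (2, 0, 1)
  J3 needs (2, 0, 1) <= (2, 0, 1) -> finishes; pool += (0, 1, 3) = (2, 1, 4)
  J2 needs (2, 1, 1) <= (2, 1, 4) -> finishes; pool += (0, 2, 0) = (2, 3, 4)
  J8 needs (0, 2, 1) <= (2, 3, 4) -> finishes; pool += (0, 1, 1) = (2, 4, 5)
  J4 needs (2, 4, 4) <= (2, 4, 5) -> finishes; pool += (0, 1, 3) = (2, 5, 8)
None of the blocked processes ever fits:
  J1 still needs (1, 6, 8) but only (2, 5, 8) is free — short on res1
  J5 still needs (1, 6, 0) but only (2, 5, 8) is free — short on res1


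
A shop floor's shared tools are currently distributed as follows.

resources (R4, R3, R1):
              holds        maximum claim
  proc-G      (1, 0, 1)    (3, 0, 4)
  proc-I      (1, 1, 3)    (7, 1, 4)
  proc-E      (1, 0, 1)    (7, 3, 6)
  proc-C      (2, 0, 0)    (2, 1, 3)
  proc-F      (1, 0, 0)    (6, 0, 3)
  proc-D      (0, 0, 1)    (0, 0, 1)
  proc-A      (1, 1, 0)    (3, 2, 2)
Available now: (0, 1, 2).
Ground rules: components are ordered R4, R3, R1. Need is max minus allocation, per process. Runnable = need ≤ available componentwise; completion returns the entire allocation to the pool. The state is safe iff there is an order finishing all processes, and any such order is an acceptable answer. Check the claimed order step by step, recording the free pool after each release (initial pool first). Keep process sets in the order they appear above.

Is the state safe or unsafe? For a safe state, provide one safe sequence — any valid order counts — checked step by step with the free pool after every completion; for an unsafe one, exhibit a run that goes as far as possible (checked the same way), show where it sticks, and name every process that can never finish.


UNSAFE.
Key observation: once proc-D, proc-C, proc-G, proc-A finish, the pool peaks at (4, 2, 4) — and every remaining process still needs more R4 than that.
Going as far as possible: proc-D, proc-C, proc-G, proc-A; after that, nothing fits. Walking it through:
  pool = (0, 1, 2)
  proc-D needs (0, 0, 0) <= (0, 1, 2) -> finishes; pool += (0, 0, 1) = (0, 1, 3)
  proc-C needs (0, 1, 3) <= (0, 1, 3) -> finishes; pool += (2, 0, 0) = (2, 1, 3)
  proc-G needs (2, 0, 3) <= (2, 1, 3) -> finishes; pool += (1, 0, 1) = (3, 1, 4)
  proc-A needs (2, 1, 2) <= (3, 1, 4) -> finishes; pool += (1, 1, 0) = (4, 2, 4)
  proc-I still needs (6, 0, 1) but only (4, 2, 4) is free — short on R4
  proc-E still needs (6, 3, 5) but only (4, 2, 4) is free — short on R4, R3 and R1
  proc-F still needs (5, 0, 3) but only (4, 2, 4) is free — short on R4
Permanently blocked: proc-I, proc-E and proc-F.


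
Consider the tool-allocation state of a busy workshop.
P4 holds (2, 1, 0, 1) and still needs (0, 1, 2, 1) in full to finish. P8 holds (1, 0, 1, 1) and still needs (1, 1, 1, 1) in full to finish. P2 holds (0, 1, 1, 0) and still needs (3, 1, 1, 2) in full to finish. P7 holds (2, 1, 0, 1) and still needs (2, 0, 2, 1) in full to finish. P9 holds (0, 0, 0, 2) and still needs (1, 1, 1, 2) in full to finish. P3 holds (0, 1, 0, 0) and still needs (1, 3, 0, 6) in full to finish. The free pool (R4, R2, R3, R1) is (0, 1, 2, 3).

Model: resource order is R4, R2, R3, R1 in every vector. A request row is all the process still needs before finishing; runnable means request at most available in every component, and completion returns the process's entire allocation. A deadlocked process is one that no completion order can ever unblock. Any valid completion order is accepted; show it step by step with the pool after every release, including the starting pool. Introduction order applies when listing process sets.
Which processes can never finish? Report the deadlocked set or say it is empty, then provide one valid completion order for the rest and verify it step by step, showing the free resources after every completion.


Nothing here is deadlocked.
Key observation: there is always a runnable process — P4 first — so the state unwinds completely.
The rest can finish in the order P4, P9, P7, P8, P2, P3. Step-by-step check:
  pool = (0, 1, 2, 3)
  run P4 (needs (0, 1, 2, 1), free (0, 1, 2, 3)); after release of (2, 1, 0, 1) the pool is (2, 2, 2, 4)
  run P9 (needs (1, 1, 1, 2), free (2, 2, 2, 4)); after release of (0, 0, 0, 2) the pool is (2, 2, 2, 6)
  run P7 (needs (2, 0, 2, 1), free (2, 2, 2, 6)); after release of (2, 1, 0, 1) the pool is (4, 3, 2, 7)
  run P8 (needs (1, 1, 1, 1), free (4, 3, 2, 7)); after release of (1, 0, 1, 1) the pool is (5, 3, 3, 8)
  run P2 (needs (3, 1, 1, 2), free (5, 3, 3, 8)); after release of (0, 1, 1, 0) the pool is (5, 4, 4, 8)
  run P3 (needs (1, 3, 0, 6), free (5, 4, 4, 8)); after release of (0, 1, 0, 0) the pool is (5, 5, 4, 8)


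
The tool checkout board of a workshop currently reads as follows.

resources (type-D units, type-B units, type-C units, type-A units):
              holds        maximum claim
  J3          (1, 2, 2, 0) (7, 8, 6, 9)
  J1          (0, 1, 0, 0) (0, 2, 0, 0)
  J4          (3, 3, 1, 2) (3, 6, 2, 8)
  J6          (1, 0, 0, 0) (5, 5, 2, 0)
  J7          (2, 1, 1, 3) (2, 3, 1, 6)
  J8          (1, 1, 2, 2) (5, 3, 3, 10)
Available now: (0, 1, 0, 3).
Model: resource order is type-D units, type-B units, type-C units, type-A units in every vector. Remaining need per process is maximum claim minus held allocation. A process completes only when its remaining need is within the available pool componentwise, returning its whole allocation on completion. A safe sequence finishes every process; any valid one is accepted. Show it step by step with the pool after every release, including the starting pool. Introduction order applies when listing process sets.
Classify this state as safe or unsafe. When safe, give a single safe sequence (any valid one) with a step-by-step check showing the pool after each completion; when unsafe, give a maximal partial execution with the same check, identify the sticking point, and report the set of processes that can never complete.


SAFE, for example via the order J1, J7, J4, J8, J3, J6.
Key observation: J1 marks the first exact bind of the order: its need (0, 1, 0, 0) fits the free (0, 1, 0, 3) with zero slack on a requested resource.
Check, step by step:
  pool = (0, 1, 0, 3)
  J1 needs (0, 1, 0, 0) <= (0, 1, 0, 3) -> finishes; pool += (0, 1, 0, 0) = (0, 2, 0, 3)
  J7 needs (0, 2, 0, 3) <= (0, 2, 0, 3) -> finishes; pool += (2, 1, 1, 3) = (2, 3, 1, 6)
  J4 needs (0, 3, 1, 6) <= (2, 3, 1, 6) -> finishes; pool += (3, 3, 1, 2) = (5, 6, 2, 8)
  J8 needs (4, 2, 1, 8) <= (5, 6, 2, 8) -> finishes; pool += (1, 1, 2, 2) = (6, 7, 4, 10)
  J3 needs (6, 6, 4, 9) <= (6, 7, 4, 10) -> finishes; pool += (1, 2, 2, 0) = (7, 9, 6, 10)
  J6 needs (4, 5, 2, 0) <= (7, 9, 6, 10) -> finishes; pool += (1, 0, 0, 0) = (8, 9, 6, 10)


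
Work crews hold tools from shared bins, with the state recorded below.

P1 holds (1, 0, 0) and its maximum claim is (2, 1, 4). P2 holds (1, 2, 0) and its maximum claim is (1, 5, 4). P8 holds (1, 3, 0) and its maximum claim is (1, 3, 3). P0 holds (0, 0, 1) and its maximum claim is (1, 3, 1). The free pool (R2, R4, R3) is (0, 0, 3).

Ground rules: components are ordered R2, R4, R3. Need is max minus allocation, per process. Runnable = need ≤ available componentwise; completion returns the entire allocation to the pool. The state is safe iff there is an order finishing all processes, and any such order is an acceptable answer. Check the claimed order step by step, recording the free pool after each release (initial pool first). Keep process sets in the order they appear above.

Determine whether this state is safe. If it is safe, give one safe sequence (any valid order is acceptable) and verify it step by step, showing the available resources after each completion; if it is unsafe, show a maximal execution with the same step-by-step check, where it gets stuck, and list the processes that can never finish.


The state is SAFE; one workable sequence: P8, P0, P2, P1.
Key observation: reading the order forward, P8 is the first process whose need (0, 0, 3) meets the free pool (0, 0, 3) exactly on a resource it requests.
Walking it through:
  pool = (0, 0, 3)
  run P8 (needs (0, 0, 3), free (0, 0, 3)); after release of (1, 3, 0) the pool is (1, 3, 3)
  run P0 (needs (1, 3, 0), free (1, 3, 3)); after release of (0, 0, 1) the pool is (1, 3, 4)
  run P2 (needs (0, 3, 4), free (1, 3, 4)); after release of (1, 2, 0) the pool is (2, 5, 4)
  run P1 (needs (1, 1, 4), free (2, 5, 4)); after release of (1, 0, 0) the pool is (3, 5, 4)


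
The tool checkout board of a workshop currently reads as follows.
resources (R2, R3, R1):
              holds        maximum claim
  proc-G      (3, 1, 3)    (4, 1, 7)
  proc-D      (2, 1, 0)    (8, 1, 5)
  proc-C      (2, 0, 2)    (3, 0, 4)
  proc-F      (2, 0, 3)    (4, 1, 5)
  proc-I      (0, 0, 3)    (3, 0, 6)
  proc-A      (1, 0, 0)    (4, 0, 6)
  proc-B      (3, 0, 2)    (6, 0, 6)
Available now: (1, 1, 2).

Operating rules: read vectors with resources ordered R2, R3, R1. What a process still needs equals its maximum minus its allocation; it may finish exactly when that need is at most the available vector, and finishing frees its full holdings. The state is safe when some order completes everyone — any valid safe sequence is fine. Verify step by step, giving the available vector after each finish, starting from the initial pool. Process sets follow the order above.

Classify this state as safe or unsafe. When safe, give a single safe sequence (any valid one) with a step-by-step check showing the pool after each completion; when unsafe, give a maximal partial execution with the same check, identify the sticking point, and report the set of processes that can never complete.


SAFE, for example via the order proc-C, proc-G, proc-F, proc-D, proc-B, proc-I, proc-A.
Key observation: reading the order forward, proc-C is the first process whose need (1, 0, 2) meets the free pool (1, 1, 2) exactly on a resource it requests.
Step-by-step check:
  pool = (1, 1, 2)
  proc-C needs (1, 0, 2) <= (1, 1, 2) -> finishes; pool += (2, 0, 2) = (3, 1, 4)
  proc-G needs (1, 0, 4) <= (3, 1, 4) -> finishes; pool += (3, 1, 3) = (6, 2, 7)
  proc-F needs (2, 1, 2) <= (6, 2, 7) -> finishes; pool += (2, 0, 3) = (8, 2, 10)
  proc-D needs (6, 0, 5) <= (8, 2, 10) -> finishes; pool += (2, 1, 0) = (10, 3, 10)
  proc-B needs (3, 0, 4) <= (10, 3, 10) -> finishes; pool += (3, 0, 2) = (13, 3, 12)
  proc-I needs (3, 0, 3) <= (13, 3, 12) -> finishes; pool += (0, 0, 3) = (13, 3, 15)
  proc-A needs (3, 0, 6) <= (13, 3, 15) -> finishes; pool += (1, 0, 0) = (14, 3, 15)


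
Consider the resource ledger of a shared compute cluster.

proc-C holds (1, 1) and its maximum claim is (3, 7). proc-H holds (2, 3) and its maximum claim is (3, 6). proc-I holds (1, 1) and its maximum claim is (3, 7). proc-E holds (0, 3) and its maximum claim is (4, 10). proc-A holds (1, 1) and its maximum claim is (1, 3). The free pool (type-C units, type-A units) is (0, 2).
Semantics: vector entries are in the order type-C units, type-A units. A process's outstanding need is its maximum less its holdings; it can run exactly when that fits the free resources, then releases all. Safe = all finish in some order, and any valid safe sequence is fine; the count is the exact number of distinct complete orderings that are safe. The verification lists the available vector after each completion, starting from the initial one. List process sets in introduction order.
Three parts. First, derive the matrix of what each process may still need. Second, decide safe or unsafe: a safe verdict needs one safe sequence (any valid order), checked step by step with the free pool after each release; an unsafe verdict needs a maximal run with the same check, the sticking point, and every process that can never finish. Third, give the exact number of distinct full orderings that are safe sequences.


(1) Remaining need (order type-C units, type-A units):
  proc-C: (2, 6)
  proc-H: (1, 3)
  proc-I: (2, 6)
  proc-E: (4, 7)
  proc-A: (0, 2)
(2) The state is SAFE; one workable sequence: proc-A, proc-H, proc-I, proc-E, proc-C.
Key observation: proc-A marks the first exact bind of the order: its need (0, 2) fits the free (0, 2) with zero slack on a requested resource.
Check, step by step:
  pool = (0, 2)
  run proc-A (needs (0, 2), free (0, 2)); after release of (1, 1) the pool is (1, 3)
  run proc-H (needs (1, 3), free (1, 3)); after release of (2, 3) the pool is (3, 6)
  run proc-I (needs (2, 6), free (3, 6)); after release of (1, 1) the pool is (4, 7)
  run proc-E (needs (4, 7), free (4, 7)); after release of (0, 3) the pool is (4, 10)
  run proc-C (needs (2, 6), free (4, 10)); after release of (1, 1) the pool is (5, 11)
(3) Precisely 4 of the possible complete orderings are safe sequences.
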